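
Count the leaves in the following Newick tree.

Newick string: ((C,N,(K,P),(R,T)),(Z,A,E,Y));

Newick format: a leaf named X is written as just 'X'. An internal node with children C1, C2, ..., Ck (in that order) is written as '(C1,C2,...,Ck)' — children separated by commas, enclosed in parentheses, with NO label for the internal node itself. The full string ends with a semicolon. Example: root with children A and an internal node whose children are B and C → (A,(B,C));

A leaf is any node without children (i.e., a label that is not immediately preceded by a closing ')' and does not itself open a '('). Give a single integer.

Newick: ((C,N,(K,P),(R,T)),(Z,A,E,Y));
Scan left-to-right; a leaf is any maximal label run not followed by '(':
  pos 2: leaf 'C' → count = 1
  pos 4: leaf 'N' → count = 2
  pos 7: leaf 'K' → count = 3
  pos 9: leaf 'P' → count = 4
  pos 13: leaf 'R' → count = 5
  pos 15: leaf 'T' → count = 6
  pos 20: leaf 'Z' → count = 7
  pos 22: leaf 'A' → count = 8
  pos 24: leaf 'E' → count = 9
  pos 26: leaf 'Y' → count = 10
Total leaves: 10

Answer: 10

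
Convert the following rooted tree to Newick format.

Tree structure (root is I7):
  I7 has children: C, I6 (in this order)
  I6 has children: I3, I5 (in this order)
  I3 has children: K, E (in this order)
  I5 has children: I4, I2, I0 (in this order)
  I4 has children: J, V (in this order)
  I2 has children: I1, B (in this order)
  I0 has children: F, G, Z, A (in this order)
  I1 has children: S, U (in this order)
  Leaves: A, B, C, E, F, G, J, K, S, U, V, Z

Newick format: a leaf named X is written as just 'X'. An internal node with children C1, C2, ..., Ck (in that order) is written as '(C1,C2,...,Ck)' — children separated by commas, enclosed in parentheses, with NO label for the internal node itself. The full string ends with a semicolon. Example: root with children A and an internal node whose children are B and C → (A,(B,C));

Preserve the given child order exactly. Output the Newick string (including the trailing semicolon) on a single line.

internal I7 with children ['C', 'I6']
  leaf 'C' → 'C'
  internal I6 with children ['I3', 'I5']
    internal I3 with children ['K', 'E']
      leaf 'K' → 'K'
      leaf 'E' → 'E'
    → '(K,E)'
    internal I5 with children ['I4', 'I2', 'I0']
      internal I4 with children ['J', 'V']
        leaf 'J' → 'J'
        leaf 'V' → 'V'
      → '(J,V)'
      internal I2 with children ['I1', 'B']
        internal I1 with children ['S', 'U']
          leaf 'S' → 'S'
          leaf 'U' → 'U'
        → '(S,U)'
        leaf 'B' → 'B'
      → '((S,U),B)'
      internal I0 with children ['F', 'G', 'Z', 'A']
        leaf 'F' → 'F'
        leaf 'G' → 'G'
        leaf 'Z' → 'Z'
        leaf 'A' → 'A'
      → '(F,G,Z,A)'
    → '((J,V),((S,U),B),(F,G,Z,A))'
  → '((K,E),((J,V),((S,U),B),(F,G,Z,A)))'
→ '(C,((K,E),((J,V),((S,U),B),(F,G,Z,A))))'
Final: (C,((K,E),((J,V),((S,U),B),(F,G,Z,A))));

Answer: (C,((K,E),((J,V),((S,U),B),(F,G,Z,A))));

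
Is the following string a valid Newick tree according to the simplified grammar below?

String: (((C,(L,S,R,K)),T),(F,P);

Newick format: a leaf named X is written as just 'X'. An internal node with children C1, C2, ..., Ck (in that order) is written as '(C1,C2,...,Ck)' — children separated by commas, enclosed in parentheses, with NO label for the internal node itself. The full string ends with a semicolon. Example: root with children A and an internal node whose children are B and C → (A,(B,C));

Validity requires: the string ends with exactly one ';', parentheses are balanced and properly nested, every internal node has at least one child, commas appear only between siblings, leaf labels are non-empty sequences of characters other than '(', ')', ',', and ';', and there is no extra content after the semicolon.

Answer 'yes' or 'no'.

Input: (((C,(L,S,R,K)),T),(F,P);
Paren balance: 5 '(' vs 4 ')' MISMATCH
Ends with single ';': True
Full parse: FAILS (expected , or ) at pos 24)
Valid: False

Answer: no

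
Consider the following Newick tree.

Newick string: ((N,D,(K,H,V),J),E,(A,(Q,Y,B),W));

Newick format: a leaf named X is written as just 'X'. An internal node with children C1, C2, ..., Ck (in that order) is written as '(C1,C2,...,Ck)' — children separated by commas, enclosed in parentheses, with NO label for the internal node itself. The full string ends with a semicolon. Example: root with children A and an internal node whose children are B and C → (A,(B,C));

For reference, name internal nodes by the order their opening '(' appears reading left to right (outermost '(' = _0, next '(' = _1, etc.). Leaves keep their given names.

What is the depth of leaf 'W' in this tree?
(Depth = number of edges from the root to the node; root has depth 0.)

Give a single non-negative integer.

Answer: 2

Derivation:
Newick: ((N,D,(K,H,V),J),E,(A,(Q,Y,B),W));
Naming internals by '(' encounter order: outermost '(' = _0, next = _1, ...
Query node: W
Path from root: _0 -> _3 -> W
Depth of W: 2 (number of edges from root)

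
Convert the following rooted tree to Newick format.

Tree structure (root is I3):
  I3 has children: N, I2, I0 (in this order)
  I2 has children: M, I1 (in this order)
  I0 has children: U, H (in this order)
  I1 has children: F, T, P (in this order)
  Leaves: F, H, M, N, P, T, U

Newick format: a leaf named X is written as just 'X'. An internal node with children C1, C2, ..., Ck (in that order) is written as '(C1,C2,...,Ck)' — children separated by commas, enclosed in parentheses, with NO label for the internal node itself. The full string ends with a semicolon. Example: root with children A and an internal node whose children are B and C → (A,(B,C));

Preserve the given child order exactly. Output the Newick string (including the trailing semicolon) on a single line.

Answer: (N,(M,(F,T,P)),(U,H));

Derivation:
internal I3 with children ['N', 'I2', 'I0']
  leaf 'N' → 'N'
  internal I2 with children ['M', 'I1']
    leaf 'M' → 'M'
    internal I1 with children ['F', 'T', 'P']
      leaf 'F' → 'F'
      leaf 'T' → 'T'
      leaf 'P' → 'P'
    → '(F,T,P)'
  → '(M,(F,T,P))'
  internal I0 with children ['U', 'H']
    leaf 'U' → 'U'
    leaf 'H' → 'H'
  → '(U,H)'
→ '(N,(M,(F,T,P)),(U,H))'
Final: (N,(M,(F,T,P)),(U,H));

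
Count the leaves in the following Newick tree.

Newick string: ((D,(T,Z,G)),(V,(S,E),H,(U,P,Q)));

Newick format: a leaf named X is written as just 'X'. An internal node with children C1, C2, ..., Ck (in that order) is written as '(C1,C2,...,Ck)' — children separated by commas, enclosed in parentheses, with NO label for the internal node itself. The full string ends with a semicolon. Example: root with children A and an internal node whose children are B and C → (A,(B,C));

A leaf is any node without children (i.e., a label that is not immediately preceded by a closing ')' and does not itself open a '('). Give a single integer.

Newick: ((D,(T,Z,G)),(V,(S,E),H,(U,P,Q)));
Scan left-to-right; a leaf is any maximal label run not followed by '(':
  pos 2: leaf 'D' → count = 1
  pos 5: leaf 'T' → count = 2
  pos 7: leaf 'Z' → count = 3
  pos 9: leaf 'G' → count = 4
  pos 14: leaf 'V' → count = 5
  pos 17: leaf 'S' → count = 6
  pos 19: leaf 'E' → count = 7
  pos 22: leaf 'H' → count = 8
  pos 25: leaf 'U' → count = 9
  pos 27: leaf 'P' → count = 10
  pos 29: leaf 'Q' → count = 11
Total leaves: 11

Answer: 11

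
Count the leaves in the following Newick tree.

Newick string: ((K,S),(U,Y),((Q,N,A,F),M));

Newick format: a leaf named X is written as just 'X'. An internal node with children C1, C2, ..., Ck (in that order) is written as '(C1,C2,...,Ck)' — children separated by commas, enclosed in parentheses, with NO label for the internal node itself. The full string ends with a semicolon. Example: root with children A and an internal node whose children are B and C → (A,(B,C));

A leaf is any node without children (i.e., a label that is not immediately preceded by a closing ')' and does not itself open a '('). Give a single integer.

Answer: 9

Derivation:
Newick: ((K,S),(U,Y),((Q,N,A,F),M));
Scan left-to-right; a leaf is any maximal label run not followed by '(':
  pos 2: leaf 'K' → count = 1
  pos 4: leaf 'S' → count = 2
  pos 8: leaf 'U' → count = 3
  pos 10: leaf 'Y' → count = 4
  pos 15: leaf 'Q' → count = 5
  pos 17: leaf 'N' → count = 6
  pos 19: leaf 'A' → count = 7
  pos 21: leaf 'F' → count = 8
  pos 24: leaf 'M' → count = 9
Total leaves: 9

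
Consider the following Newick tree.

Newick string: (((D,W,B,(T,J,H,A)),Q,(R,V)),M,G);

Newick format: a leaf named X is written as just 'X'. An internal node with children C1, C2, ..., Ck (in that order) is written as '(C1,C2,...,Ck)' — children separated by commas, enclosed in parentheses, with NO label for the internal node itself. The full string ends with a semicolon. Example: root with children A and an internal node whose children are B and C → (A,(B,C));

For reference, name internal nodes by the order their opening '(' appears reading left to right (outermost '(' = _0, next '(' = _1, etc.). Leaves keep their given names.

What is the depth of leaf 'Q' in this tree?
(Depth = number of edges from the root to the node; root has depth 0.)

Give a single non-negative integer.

Answer: 2

Derivation:
Newick: (((D,W,B,(T,J,H,A)),Q,(R,V)),M,G);
Naming internals by '(' encounter order: outermost '(' = _0, next = _1, ...
Query node: Q
Path from root: _0 -> _1 -> Q
Depth of Q: 2 (number of edges from root)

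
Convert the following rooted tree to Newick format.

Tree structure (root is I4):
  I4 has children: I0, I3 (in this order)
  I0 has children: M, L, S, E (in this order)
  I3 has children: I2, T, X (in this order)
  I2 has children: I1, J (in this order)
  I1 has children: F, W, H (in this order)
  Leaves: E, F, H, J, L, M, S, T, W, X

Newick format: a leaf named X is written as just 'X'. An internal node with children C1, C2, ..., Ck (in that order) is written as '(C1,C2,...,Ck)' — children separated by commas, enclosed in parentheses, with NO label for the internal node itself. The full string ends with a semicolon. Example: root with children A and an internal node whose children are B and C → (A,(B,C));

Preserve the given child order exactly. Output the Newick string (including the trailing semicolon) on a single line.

Answer: ((M,L,S,E),(((F,W,H),J),T,X));

Derivation:
internal I4 with children ['I0', 'I3']
  internal I0 with children ['M', 'L', 'S', 'E']
    leaf 'M' → 'M'
    leaf 'L' → 'L'
    leaf 'S' → 'S'
    leaf 'E' → 'E'
  → '(M,L,S,E)'
  internal I3 with children ['I2', 'T', 'X']
    internal I2 with children ['I1', 'J']
      internal I1 with children ['F', 'W', 'H']
        leaf 'F' → 'F'
        leaf 'W' → 'W'
        leaf 'H' → 'H'
      → '(F,W,H)'
      leaf 'J' → 'J'
    → '((F,W,H),J)'
    leaf 'T' → 'T'
    leaf 'X' → 'X'
  → '(((F,W,H),J),T,X)'
→ '((M,L,S,E),(((F,W,H),J),T,X))'
Final: ((M,L,S,E),(((F,W,H),J),T,X));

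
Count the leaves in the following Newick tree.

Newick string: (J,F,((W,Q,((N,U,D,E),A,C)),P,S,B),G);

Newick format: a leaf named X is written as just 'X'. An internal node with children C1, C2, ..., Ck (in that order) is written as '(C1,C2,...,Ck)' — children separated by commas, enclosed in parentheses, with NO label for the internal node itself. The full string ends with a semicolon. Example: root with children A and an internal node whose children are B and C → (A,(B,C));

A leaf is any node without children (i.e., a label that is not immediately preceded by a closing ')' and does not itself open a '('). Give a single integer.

Newick: (J,F,((W,Q,((N,U,D,E),A,C)),P,S,B),G);
Scan left-to-right; a leaf is any maximal label run not followed by '(':
  pos 1: leaf 'J' → count = 1
  pos 3: leaf 'F' → count = 2
  pos 7: leaf 'W' → count = 3
  pos 9: leaf 'Q' → count = 4
  pos 13: leaf 'N' → count = 5
  pos 15: leaf 'U' → count = 6
  pos 17: leaf 'D' → count = 7
  pos 19: leaf 'E' → count = 8
  pos 22: leaf 'A' → count = 9
  pos 24: leaf 'C' → count = 10
  pos 28: leaf 'P' → count = 11
  pos 30: leaf 'S' → count = 12
  pos 32: leaf 'B' → count = 13
  pos 35: leaf 'G' → count = 14
Total leaves: 14

Answer: 14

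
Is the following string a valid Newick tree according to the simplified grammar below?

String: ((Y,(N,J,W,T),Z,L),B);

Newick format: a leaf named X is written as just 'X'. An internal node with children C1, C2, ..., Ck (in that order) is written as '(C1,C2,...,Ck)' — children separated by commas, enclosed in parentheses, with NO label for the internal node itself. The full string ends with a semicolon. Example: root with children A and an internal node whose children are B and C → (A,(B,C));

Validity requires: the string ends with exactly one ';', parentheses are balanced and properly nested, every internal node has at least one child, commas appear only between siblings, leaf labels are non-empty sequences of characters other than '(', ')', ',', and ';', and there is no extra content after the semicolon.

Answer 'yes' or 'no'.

Answer: yes

Derivation:
Input: ((Y,(N,J,W,T),Z,L),B);
Paren balance: 3 '(' vs 3 ')' OK
Ends with single ';': True
Full parse: OK
Valid: True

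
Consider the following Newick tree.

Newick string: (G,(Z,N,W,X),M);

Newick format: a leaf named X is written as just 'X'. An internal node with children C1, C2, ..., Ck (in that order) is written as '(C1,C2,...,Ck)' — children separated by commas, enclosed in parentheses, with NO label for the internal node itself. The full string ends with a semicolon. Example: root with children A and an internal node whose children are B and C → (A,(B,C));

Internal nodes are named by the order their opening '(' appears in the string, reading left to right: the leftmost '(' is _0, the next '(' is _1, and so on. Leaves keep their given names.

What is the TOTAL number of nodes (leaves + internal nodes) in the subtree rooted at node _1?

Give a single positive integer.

Answer: 5

Derivation:
Newick: (G,(Z,N,W,X),M);
Locate _1: it is the '(' at position 3 (the 2nd '(' reading left to right).
Query: subtree rooted at _1
_1: subtree_size = 1 + 4
  Z: subtree_size = 1 + 0
  N: subtree_size = 1 + 0
  W: subtree_size = 1 + 0
  X: subtree_size = 1 + 0
Total subtree size of _1: 5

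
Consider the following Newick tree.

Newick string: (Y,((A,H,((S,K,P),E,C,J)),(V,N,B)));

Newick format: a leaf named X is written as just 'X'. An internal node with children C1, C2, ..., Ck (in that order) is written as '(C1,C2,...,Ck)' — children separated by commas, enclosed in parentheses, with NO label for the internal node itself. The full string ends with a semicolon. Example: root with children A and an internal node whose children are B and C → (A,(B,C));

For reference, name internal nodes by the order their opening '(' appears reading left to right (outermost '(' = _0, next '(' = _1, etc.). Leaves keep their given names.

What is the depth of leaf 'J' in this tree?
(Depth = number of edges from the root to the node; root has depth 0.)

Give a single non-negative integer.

Answer: 4

Derivation:
Newick: (Y,((A,H,((S,K,P),E,C,J)),(V,N,B)));
Naming internals by '(' encounter order: outermost '(' = _0, next = _1, ...
Query node: J
Path from root: _0 -> _1 -> _2 -> _3 -> J
Depth of J: 4 (number of edges from root)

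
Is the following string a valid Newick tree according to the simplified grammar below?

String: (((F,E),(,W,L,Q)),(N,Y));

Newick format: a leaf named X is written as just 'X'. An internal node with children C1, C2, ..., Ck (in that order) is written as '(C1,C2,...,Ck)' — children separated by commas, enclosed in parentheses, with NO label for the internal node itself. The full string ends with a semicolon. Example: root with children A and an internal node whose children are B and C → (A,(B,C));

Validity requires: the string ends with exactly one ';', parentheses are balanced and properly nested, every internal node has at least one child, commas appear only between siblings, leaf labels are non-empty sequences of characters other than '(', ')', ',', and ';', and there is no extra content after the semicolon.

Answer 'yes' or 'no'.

Input: (((F,E),(,W,L,Q)),(N,Y));
Paren balance: 5 '(' vs 5 ')' OK
Ends with single ';': True
Full parse: FAILS (empty leaf label at pos 9)
Valid: False

Answer: no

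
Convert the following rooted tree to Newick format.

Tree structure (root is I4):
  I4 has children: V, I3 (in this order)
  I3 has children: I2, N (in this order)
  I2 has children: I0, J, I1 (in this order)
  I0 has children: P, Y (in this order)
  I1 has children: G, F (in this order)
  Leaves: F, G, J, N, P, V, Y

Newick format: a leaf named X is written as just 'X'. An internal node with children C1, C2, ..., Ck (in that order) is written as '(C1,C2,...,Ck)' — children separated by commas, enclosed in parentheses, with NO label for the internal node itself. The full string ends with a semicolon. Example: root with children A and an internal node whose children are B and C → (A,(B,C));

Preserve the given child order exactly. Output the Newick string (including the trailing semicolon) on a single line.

internal I4 with children ['V', 'I3']
  leaf 'V' → 'V'
  internal I3 with children ['I2', 'N']
    internal I2 with children ['I0', 'J', 'I1']
      internal I0 with children ['P', 'Y']
        leaf 'P' → 'P'
        leaf 'Y' → 'Y'
      → '(P,Y)'
      leaf 'J' → 'J'
      internal I1 with children ['G', 'F']
        leaf 'G' → 'G'
        leaf 'F' → 'F'
      → '(G,F)'
    → '((P,Y),J,(G,F))'
    leaf 'N' → 'N'
  → '(((P,Y),J,(G,F)),N)'
→ '(V,(((P,Y),J,(G,F)),N))'
Final: (V,(((P,Y),J,(G,F)),N));

Answer: (V,(((P,Y),J,(G,F)),N));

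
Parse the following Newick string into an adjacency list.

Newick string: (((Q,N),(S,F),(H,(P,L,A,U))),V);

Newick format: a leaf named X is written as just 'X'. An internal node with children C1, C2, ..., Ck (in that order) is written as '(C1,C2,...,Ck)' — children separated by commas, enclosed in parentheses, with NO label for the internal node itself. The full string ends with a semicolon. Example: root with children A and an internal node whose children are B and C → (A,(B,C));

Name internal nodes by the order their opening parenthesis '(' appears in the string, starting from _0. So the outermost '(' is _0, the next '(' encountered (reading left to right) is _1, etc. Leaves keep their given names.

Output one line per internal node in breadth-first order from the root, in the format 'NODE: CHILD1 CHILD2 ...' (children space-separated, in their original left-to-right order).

Input: (((Q,N),(S,F),(H,(P,L,A,U))),V);
Scanning left-to-right, naming '(' by encounter order:
  pos 0: '(' -> open internal node _0 (depth 1)
  pos 1: '(' -> open internal node _1 (depth 2)
  pos 2: '(' -> open internal node _2 (depth 3)
  pos 6: ')' -> close internal node _2 (now at depth 2)
  pos 8: '(' -> open internal node _3 (depth 3)
  pos 12: ')' -> close internal node _3 (now at depth 2)
  pos 14: '(' -> open internal node _4 (depth 3)
  pos 17: '(' -> open internal node _5 (depth 4)
  pos 25: ')' -> close internal node _5 (now at depth 3)
  pos 26: ')' -> close internal node _4 (now at depth 2)
  pos 27: ')' -> close internal node _1 (now at depth 1)
  pos 30: ')' -> close internal node _0 (now at depth 0)
Total internal nodes: 6
BFS adjacency from root:
  _0: _1 V
  _1: _2 _3 _4
  _2: Q N
  _3: S F
  _4: H _5
  _5: P L A U

Answer: _0: _1 V
_1: _2 _3 _4
_2: Q N
_3: S F
_4: H _5
_5: P L A U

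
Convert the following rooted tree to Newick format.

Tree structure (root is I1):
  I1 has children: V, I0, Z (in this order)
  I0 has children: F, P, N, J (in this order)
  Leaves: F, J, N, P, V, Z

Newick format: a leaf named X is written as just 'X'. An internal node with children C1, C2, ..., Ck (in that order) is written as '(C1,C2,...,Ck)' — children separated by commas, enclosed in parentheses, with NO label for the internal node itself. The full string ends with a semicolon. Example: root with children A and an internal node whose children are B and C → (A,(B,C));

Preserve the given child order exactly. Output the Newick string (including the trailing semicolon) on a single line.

Answer: (V,(F,P,N,J),Z);

Derivation:
internal I1 with children ['V', 'I0', 'Z']
  leaf 'V' → 'V'
  internal I0 with children ['F', 'P', 'N', 'J']
    leaf 'F' → 'F'
    leaf 'P' → 'P'
    leaf 'N' → 'N'
    leaf 'J' → 'J'
  → '(F,P,N,J)'
  leaf 'Z' → 'Z'
→ '(V,(F,P,N,J),Z)'
Final: (V,(F,P,N,J),Z);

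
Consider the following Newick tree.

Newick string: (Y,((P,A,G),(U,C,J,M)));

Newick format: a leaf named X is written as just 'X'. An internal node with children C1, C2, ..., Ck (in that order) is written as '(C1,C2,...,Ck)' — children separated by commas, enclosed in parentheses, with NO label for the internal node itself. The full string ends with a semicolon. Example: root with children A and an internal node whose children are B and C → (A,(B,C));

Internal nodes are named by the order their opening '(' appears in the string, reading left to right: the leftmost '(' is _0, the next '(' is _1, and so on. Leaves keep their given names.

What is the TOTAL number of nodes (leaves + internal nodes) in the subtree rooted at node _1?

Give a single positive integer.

Answer: 10

Derivation:
Newick: (Y,((P,A,G),(U,C,J,M)));
Locate _1: it is the '(' at position 3 (the 2nd '(' reading left to right).
Query: subtree rooted at _1
_1: subtree_size = 1 + 9
  _2: subtree_size = 1 + 3
    P: subtree_size = 1 + 0
    A: subtree_size = 1 + 0
    G: subtree_size = 1 + 0
  _3: subtree_size = 1 + 4
    U: subtree_size = 1 + 0
    C: subtree_size = 1 + 0
    J: subtree_size = 1 + 0
    M: subtree_size = 1 + 0
Total subtree size of _1: 10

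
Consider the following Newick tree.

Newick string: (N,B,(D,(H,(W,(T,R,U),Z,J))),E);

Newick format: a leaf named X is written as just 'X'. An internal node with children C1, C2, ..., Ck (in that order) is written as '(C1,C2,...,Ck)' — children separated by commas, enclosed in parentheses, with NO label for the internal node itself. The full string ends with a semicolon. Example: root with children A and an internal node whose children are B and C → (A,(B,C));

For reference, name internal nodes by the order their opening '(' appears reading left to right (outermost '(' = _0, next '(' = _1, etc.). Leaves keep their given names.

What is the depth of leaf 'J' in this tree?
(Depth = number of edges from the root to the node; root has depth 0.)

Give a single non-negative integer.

Newick: (N,B,(D,(H,(W,(T,R,U),Z,J))),E);
Naming internals by '(' encounter order: outermost '(' = _0, next = _1, ...
Query node: J
Path from root: _0 -> _1 -> _2 -> _3 -> J
Depth of J: 4 (number of edges from root)

Answer: 4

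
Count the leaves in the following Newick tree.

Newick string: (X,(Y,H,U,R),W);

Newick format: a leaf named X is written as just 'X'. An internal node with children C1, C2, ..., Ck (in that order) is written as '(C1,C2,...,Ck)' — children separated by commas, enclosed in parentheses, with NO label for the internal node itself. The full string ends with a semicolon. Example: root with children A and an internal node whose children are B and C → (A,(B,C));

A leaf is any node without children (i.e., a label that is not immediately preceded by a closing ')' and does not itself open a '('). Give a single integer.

Answer: 6

Derivation:
Newick: (X,(Y,H,U,R),W);
Scan left-to-right; a leaf is any maximal label run not followed by '(':
  pos 1: leaf 'X' → count = 1
  pos 4: leaf 'Y' → count = 2
  pos 6: leaf 'H' → count = 3
  pos 8: leaf 'U' → count = 4
  pos 10: leaf 'R' → count = 5
  pos 13: leaf 'W' → count = 6
Total leaves: 6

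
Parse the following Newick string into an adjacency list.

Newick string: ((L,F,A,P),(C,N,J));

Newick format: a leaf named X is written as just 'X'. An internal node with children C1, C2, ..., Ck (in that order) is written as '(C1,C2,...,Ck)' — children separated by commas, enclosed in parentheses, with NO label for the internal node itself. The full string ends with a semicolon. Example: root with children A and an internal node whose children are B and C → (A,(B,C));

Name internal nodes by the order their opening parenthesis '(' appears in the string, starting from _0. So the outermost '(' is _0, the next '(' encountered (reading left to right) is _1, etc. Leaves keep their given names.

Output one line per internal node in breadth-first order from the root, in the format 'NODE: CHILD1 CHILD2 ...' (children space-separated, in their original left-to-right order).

Answer: _0: _1 _2
_1: L F A P
_2: C N J

Derivation:
Input: ((L,F,A,P),(C,N,J));
Scanning left-to-right, naming '(' by encounter order:
  pos 0: '(' -> open internal node _0 (depth 1)
  pos 1: '(' -> open internal node _1 (depth 2)
  pos 9: ')' -> close internal node _1 (now at depth 1)
  pos 11: '(' -> open internal node _2 (depth 2)
  pos 17: ')' -> close internal node _2 (now at depth 1)
  pos 18: ')' -> close internal node _0 (now at depth 0)
Total internal nodes: 3
BFS adjacency from root:
  _0: _1 _2
  _1: L F A P
  _2: C N J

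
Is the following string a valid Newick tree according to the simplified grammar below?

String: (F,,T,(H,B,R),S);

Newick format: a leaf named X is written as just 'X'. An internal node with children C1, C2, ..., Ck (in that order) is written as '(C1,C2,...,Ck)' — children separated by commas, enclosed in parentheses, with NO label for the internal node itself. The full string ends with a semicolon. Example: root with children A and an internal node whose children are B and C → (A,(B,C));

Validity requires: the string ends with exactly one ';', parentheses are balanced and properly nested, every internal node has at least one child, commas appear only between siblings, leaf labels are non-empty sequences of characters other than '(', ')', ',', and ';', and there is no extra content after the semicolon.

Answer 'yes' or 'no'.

Answer: no

Derivation:
Input: (F,,T,(H,B,R),S);
Paren balance: 2 '(' vs 2 ')' OK
Ends with single ';': True
Full parse: FAILS (empty leaf label at pos 3)
Valid: False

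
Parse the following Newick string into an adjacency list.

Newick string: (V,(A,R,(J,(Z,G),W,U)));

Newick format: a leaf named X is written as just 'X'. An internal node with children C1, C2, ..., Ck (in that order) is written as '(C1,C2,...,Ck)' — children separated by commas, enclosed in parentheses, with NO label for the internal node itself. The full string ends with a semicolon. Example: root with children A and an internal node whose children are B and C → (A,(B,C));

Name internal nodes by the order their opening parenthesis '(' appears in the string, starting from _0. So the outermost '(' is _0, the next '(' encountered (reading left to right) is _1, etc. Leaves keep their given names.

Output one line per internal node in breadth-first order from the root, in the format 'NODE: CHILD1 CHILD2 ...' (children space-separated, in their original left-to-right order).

Input: (V,(A,R,(J,(Z,G),W,U)));
Scanning left-to-right, naming '(' by encounter order:
  pos 0: '(' -> open internal node _0 (depth 1)
  pos 3: '(' -> open internal node _1 (depth 2)
  pos 8: '(' -> open internal node _2 (depth 3)
  pos 11: '(' -> open internal node _3 (depth 4)
  pos 15: ')' -> close internal node _3 (now at depth 3)
  pos 20: ')' -> close internal node _2 (now at depth 2)
  pos 21: ')' -> close internal node _1 (now at depth 1)
  pos 22: ')' -> close internal node _0 (now at depth 0)
Total internal nodes: 4
BFS adjacency from root:
  _0: V _1
  _1: A R _2
  _2: J _3 W U
  _3: Z G

Answer: _0: V _1
_1: A R _2
_2: J _3 W U
_3: Z G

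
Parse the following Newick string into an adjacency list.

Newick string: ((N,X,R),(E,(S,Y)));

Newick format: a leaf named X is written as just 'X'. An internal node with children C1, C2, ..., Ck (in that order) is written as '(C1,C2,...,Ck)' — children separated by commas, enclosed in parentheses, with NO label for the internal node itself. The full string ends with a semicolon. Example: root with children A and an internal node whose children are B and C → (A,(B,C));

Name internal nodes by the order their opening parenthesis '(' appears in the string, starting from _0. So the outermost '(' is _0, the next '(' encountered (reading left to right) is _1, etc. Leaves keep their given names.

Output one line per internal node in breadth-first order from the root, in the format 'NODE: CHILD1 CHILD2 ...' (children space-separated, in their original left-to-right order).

Input: ((N,X,R),(E,(S,Y)));
Scanning left-to-right, naming '(' by encounter order:
  pos 0: '(' -> open internal node _0 (depth 1)
  pos 1: '(' -> open internal node _1 (depth 2)
  pos 7: ')' -> close internal node _1 (now at depth 1)
  pos 9: '(' -> open internal node _2 (depth 2)
  pos 12: '(' -> open internal node _3 (depth 3)
  pos 16: ')' -> close internal node _3 (now at depth 2)
  pos 17: ')' -> close internal node _2 (now at depth 1)
  pos 18: ')' -> close internal node _0 (now at depth 0)
Total internal nodes: 4
BFS adjacency from root:
  _0: _1 _2
  _1: N X R
  _2: E _3
  _3: S Y

Answer: _0: _1 _2
_1: N X R
_2: E _3
_3: S Y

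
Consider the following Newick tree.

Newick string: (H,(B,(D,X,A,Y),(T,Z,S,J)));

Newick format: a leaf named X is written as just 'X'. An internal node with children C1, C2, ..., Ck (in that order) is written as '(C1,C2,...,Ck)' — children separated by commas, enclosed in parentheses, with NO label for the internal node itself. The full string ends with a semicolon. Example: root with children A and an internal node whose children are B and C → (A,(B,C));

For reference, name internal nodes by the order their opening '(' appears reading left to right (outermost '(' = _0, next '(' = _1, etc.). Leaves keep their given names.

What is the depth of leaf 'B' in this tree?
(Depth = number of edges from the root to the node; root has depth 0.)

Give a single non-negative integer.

Answer: 2

Derivation:
Newick: (H,(B,(D,X,A,Y),(T,Z,S,J)));
Naming internals by '(' encounter order: outermost '(' = _0, next = _1, ...
Query node: B
Path from root: _0 -> _1 -> B
Depth of B: 2 (number of edges from root)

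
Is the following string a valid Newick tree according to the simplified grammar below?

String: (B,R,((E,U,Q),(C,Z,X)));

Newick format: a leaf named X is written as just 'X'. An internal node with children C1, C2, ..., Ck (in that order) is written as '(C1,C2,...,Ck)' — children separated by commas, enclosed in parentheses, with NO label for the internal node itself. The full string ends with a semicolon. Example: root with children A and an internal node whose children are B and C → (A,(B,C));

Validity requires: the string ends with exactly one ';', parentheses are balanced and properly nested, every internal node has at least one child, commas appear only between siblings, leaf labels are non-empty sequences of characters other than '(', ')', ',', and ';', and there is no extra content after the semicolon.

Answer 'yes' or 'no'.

Answer: yes

Derivation:
Input: (B,R,((E,U,Q),(C,Z,X)));
Paren balance: 4 '(' vs 4 ')' OK
Ends with single ';': True
Full parse: OK
Valid: True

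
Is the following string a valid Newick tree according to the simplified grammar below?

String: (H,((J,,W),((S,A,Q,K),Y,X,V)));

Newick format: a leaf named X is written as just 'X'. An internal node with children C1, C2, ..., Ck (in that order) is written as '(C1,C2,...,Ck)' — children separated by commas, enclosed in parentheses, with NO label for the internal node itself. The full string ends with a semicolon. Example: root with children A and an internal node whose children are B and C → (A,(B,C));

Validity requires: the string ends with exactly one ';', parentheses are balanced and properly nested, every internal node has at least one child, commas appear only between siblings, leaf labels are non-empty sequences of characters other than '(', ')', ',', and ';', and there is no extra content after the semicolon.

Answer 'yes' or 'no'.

Input: (H,((J,,W),((S,A,Q,K),Y,X,V)));
Paren balance: 5 '(' vs 5 ')' OK
Ends with single ';': True
Full parse: FAILS (empty leaf label at pos 7)
Valid: False

Answer: no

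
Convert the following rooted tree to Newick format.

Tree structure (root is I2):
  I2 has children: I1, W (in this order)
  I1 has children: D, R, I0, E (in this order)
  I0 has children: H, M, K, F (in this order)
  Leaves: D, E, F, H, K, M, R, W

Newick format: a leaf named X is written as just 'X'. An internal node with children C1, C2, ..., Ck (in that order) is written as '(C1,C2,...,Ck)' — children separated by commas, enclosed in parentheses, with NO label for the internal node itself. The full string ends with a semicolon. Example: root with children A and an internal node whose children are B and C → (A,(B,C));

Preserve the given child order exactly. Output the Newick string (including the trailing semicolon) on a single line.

Answer: ((D,R,(H,M,K,F),E),W);

Derivation:
internal I2 with children ['I1', 'W']
  internal I1 with children ['D', 'R', 'I0', 'E']
    leaf 'D' → 'D'
    leaf 'R' → 'R'
    internal I0 with children ['H', 'M', 'K', 'F']
      leaf 'H' → 'H'
      leaf 'M' → 'M'
      leaf 'K' → 'K'
      leaf 'F' → 'F'
    → '(H,M,K,F)'
    leaf 'E' → 'E'
  → '(D,R,(H,M,K,F),E)'
  leaf 'W' → 'W'
→ '((D,R,(H,M,K,F),E),W)'
Final: ((D,R,(H,M,K,F),E),W);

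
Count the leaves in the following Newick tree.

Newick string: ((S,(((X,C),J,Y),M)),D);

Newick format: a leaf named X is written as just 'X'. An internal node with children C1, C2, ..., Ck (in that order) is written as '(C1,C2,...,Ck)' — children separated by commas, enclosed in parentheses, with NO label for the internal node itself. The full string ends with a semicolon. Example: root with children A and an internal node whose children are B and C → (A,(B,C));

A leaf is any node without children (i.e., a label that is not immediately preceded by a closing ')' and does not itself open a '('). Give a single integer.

Answer: 7

Derivation:
Newick: ((S,(((X,C),J,Y),M)),D);
Scan left-to-right; a leaf is any maximal label run not followed by '(':
  pos 2: leaf 'S' → count = 1
  pos 7: leaf 'X' → count = 2
  pos 9: leaf 'C' → count = 3
  pos 12: leaf 'J' → count = 4
  pos 14: leaf 'Y' → count = 5
  pos 17: leaf 'M' → count = 6
  pos 21: leaf 'D' → count = 7
Total leaves: 7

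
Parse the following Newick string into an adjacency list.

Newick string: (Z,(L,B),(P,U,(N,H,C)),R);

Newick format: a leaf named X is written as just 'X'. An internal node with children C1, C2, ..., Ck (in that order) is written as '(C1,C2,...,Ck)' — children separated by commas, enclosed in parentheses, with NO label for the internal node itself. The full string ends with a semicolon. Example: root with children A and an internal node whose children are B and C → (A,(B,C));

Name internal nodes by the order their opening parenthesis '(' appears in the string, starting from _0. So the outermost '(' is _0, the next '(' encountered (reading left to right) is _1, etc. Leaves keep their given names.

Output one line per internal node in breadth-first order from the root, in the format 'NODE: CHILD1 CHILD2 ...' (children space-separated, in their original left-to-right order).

Answer: _0: Z _1 _2 R
_1: L B
_2: P U _3
_3: N H C

Derivation:
Input: (Z,(L,B),(P,U,(N,H,C)),R);
Scanning left-to-right, naming '(' by encounter order:
  pos 0: '(' -> open internal node _0 (depth 1)
  pos 3: '(' -> open internal node _1 (depth 2)
  pos 7: ')' -> close internal node _1 (now at depth 1)
  pos 9: '(' -> open internal node _2 (depth 2)
  pos 14: '(' -> open internal node _3 (depth 3)
  pos 20: ')' -> close internal node _3 (now at depth 2)
  pos 21: ')' -> close internal node _2 (now at depth 1)
  pos 24: ')' -> close internal node _0 (now at depth 0)
Total internal nodes: 4
BFS adjacency from root:
  _0: Z _1 _2 R
  _1: L B
  _2: P U _3
  _3: N H C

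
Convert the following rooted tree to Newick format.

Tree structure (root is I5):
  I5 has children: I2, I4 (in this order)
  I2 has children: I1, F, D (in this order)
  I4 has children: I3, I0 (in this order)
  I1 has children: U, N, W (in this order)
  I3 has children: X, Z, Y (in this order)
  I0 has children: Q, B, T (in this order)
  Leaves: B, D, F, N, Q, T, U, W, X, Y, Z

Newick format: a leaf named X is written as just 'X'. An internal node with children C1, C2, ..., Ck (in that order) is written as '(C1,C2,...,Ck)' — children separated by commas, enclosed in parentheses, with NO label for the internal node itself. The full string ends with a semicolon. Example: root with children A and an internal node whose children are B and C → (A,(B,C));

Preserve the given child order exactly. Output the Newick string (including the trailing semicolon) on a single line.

Answer: (((U,N,W),F,D),((X,Z,Y),(Q,B,T)));

Derivation:
internal I5 with children ['I2', 'I4']
  internal I2 with children ['I1', 'F', 'D']
    internal I1 with children ['U', 'N', 'W']
      leaf 'U' → 'U'
      leaf 'N' → 'N'
      leaf 'W' → 'W'
    → '(U,N,W)'
    leaf 'F' → 'F'
    leaf 'D' → 'D'
  → '((U,N,W),F,D)'
  internal I4 with children ['I3', 'I0']
    internal I3 with children ['X', 'Z', 'Y']
      leaf 'X' → 'X'
      leaf 'Z' → 'Z'
      leaf 'Y' → 'Y'
    → '(X,Z,Y)'
    internal I0 with children ['Q', 'B', 'T']
      leaf 'Q' → 'Q'
      leaf 'B' → 'B'
      leaf 'T' → 'T'
    → '(Q,B,T)'
  → '((X,Z,Y),(Q,B,T))'
→ '(((U,N,W),F,D),((X,Z,Y),(Q,B,T)))'
Final: (((U,N,W),F,D),((X,Z,Y),(Q,B,T)));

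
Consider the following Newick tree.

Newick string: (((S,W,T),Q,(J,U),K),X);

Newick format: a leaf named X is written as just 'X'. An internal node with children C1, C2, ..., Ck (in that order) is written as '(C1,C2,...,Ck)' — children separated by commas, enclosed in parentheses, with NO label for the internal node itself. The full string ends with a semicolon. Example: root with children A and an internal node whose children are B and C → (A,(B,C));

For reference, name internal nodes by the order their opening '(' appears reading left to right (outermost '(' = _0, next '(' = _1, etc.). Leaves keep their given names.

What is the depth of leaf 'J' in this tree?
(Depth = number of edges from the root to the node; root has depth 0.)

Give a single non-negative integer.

Answer: 3

Derivation:
Newick: (((S,W,T),Q,(J,U),K),X);
Naming internals by '(' encounter order: outermost '(' = _0, next = _1, ...
Query node: J
Path from root: _0 -> _1 -> _3 -> J
Depth of J: 3 (number of edges from root)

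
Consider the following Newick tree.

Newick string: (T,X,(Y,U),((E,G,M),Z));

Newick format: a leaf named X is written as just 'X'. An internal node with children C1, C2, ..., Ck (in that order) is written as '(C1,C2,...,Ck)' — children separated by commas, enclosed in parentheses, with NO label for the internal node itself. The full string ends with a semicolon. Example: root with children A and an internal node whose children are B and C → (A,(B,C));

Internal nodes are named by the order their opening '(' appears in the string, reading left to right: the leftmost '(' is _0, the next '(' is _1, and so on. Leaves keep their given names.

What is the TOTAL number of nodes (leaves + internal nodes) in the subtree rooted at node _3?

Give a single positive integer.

Answer: 4

Derivation:
Newick: (T,X,(Y,U),((E,G,M),Z));
Locate _3: it is the '(' at position 12 (the 4th '(' reading left to right).
Query: subtree rooted at _3
_3: subtree_size = 1 + 3
  E: subtree_size = 1 + 0
  G: subtree_size = 1 + 0
  M: subtree_size = 1 + 0
Total subtree size of _3: 4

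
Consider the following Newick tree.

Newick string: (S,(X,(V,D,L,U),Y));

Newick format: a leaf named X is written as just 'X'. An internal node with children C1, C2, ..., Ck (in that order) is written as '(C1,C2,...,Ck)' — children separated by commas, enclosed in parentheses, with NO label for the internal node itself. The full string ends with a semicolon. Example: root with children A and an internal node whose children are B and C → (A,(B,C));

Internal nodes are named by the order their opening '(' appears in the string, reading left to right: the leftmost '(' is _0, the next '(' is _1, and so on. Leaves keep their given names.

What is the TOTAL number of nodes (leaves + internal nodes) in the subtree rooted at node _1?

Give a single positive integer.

Answer: 8

Derivation:
Newick: (S,(X,(V,D,L,U),Y));
Locate _1: it is the '(' at position 3 (the 2nd '(' reading left to right).
Query: subtree rooted at _1
_1: subtree_size = 1 + 7
  X: subtree_size = 1 + 0
  _2: subtree_size = 1 + 4
    V: subtree_size = 1 + 0
    D: subtree_size = 1 + 0
    L: subtree_size = 1 + 0
    U: subtree_size = 1 + 0
  Y: subtree_size = 1 + 0
Total subtree size of _1: 8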